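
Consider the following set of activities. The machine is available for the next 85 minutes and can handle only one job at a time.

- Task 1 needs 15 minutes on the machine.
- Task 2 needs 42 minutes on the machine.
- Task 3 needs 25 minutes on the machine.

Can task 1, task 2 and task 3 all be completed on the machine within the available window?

Yes

Running back to back, the jobs need 15 + 42 + 25 = 82 minutes on the machine.
Since 82 ≤ 85, they fit within the window.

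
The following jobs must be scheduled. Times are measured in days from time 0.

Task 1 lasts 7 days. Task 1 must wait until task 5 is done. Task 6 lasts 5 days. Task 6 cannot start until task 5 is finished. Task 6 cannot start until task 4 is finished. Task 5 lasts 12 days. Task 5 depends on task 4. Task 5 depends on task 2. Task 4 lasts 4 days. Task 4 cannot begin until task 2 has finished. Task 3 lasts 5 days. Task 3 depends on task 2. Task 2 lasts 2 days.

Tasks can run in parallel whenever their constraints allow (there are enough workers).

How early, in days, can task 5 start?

Nothing blocks task 2, so it runs from day 0 to day 2.
Task 4 waits on task 2 (finishes day 2), so it starts at day 2 and finishes at 2 + 4 = day 6.
Task 5 waits on task 4 (finishes day 6); task 2 (finishes day 2). The latest of these is day 6, which is the earliest task 5 can start.

6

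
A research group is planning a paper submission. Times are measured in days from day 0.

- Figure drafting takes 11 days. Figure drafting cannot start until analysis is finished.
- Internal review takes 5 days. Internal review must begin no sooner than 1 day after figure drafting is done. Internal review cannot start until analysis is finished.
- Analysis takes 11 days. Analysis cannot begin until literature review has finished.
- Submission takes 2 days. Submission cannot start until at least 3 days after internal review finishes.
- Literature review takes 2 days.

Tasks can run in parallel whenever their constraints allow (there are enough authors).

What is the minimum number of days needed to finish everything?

35

Nothing blocks literature review, so it runs from day 0 to day 2.
Analysis cannot begin until literature review (finishes day 2). It runs from day 2 to 2 + 11 = day 13.
After analysis (finishes day 13), figure drafting can start at day 13 and finishes at day 24.
Internal review has to wait for figure drafting (finishes day 24, plus 1-day gap → day 25); analysis (finishes day 13). The latest of these is day 25, so internal review runs day 25 to 25 + 5 = day 30.
After internal review (finishes day 30, plus 3-day gap → day 33), submission can start at day 33 and finishes at day 35.
All tasks are finished once the last one completes. Finish times: Literature review at 2, Analysis at 13, Figure drafting at 24, Internal review at 30, Submission at 35. The latest is day 35.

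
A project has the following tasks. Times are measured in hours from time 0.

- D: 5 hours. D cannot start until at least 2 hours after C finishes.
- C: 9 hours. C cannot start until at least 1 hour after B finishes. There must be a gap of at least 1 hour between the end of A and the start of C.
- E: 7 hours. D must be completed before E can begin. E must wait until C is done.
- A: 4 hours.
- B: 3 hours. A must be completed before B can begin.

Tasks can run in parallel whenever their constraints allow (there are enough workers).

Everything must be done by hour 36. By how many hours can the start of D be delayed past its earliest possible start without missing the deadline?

A can start immediately at hour 0; it finishes at hour 4.
B cannot begin until A (finishes hour 4). It runs from hour 4 to 4 + 3 = hour 7.
For C: B (finishes hour 7, plus 1-hour gap → hour 8); A (finishes hour 4, plus 1-hour gap → hour 5). Taking the maximum gives a start of hour 8, and it finishes at 8 + 9 = hour 17.
D cannot begin until C (finishes hour 17, plus 2-hour gap → hour 19). It runs from hour 19 to 19 + 5 = hour 24.

Working backward from the deadline:
E must finish by hour 36; it takes 7 hours, so it must start by 36 − 7 = hour 29.
Since E (must start by hour 29) depends on it, D must finish by hour 29. Backing off its 5-hour duration gives a latest start of hour 24.
So D can start as early as hour 19 and as late as hour 24, giving 24 − 19 = 5 hours of slack.

5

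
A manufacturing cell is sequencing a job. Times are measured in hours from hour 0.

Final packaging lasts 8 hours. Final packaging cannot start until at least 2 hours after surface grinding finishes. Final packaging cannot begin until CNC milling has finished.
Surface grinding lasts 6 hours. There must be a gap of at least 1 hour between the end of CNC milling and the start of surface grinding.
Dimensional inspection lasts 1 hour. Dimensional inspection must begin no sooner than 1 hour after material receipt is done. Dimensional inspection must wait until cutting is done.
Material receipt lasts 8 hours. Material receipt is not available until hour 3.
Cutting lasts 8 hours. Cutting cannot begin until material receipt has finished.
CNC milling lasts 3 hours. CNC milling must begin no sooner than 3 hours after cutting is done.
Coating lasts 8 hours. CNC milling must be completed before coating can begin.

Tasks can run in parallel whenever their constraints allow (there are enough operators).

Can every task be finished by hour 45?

Yes

After its own release at hour 3, material receipt can start at hour 3 and finishes at hour 11.
After material receipt (finishes hour 11), cutting can start at hour 11 and finishes at hour 19.
For dimensional inspection: material receipt (finishes hour 11, plus 1-hour gap → hour 12); cutting (finishes hour 19). Taking the maximum gives a start of hour 19, and it finishes at 19 + 1 = hour 20.
After cutting (finishes hour 19, plus 3-hour gap → hour 22), CNC milling can start at hour 22 and finishes at hour 25.
After CNC milling (finishes hour 25), coating can start at hour 25 and finishes at hour 33.
Surface grinding cannot begin until CNC milling (finishes hour 25, plus 1-hour gap → hour 26). It runs from hour 26 to 26 + 6 = hour 32.
For final packaging: surface grinding (finishes hour 32, plus 2-hour gap → hour 34); CNC milling (finishes hour 25). Taking the maximum gives a start of hour 34, and it finishes at 34 + 8 = hour 42.
Every task is finished by hour 42, which is no later than the deadline of 45, so the schedule is feasible.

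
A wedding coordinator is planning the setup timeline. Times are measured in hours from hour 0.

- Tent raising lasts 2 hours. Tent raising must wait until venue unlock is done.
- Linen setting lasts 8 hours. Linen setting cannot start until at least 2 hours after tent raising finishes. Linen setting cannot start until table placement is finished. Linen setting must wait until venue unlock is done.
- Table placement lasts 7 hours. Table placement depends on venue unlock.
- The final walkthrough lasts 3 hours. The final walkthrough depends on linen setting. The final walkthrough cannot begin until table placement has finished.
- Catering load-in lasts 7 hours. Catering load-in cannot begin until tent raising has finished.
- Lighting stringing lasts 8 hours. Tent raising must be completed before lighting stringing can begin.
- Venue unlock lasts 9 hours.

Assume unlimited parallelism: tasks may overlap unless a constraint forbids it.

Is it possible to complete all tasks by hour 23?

No

Nothing blocks venue unlock, so it runs from hour 0 to hour 9.
Table placement cannot begin until venue unlock (finishes hour 9). It runs from hour 9 to 9 + 7 = hour 16.
After venue unlock (finishes hour 9), tent raising can start at hour 9 and finishes at hour 11.
Catering load-in waits on tent raising (finishes hour 11), so it starts at hour 11 and finishes at 11 + 7 = hour 18.
Lighting stringing waits on tent raising (finishes hour 11), so it starts at hour 11 and finishes at 11 + 8 = hour 19.
Linen setting needs all of tent raising (finishes hour 11, plus 2-hour gap → hour 13); table placement (finishes hour 16); venue unlock (finishes hour 9). That puts its earliest start at hour 16; it finishes at 16 + 8 = hour 24.
The final walkthrough cannot start until linen setting (finishes hour 24); table placement (finishes hour 16). The controlling bound is hour 24, so the final walkthrough finishes at 24 + 3 = hour 27.
The earliest everything can be done is hour 27, which is after the deadline of 23, so it is not possible.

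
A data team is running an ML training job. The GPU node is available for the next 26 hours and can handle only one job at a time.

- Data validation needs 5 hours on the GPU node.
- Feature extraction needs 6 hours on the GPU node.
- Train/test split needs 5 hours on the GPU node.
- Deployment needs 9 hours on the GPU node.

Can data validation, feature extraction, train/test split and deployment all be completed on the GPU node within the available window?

Running back to back, the jobs need 5 + 6 + 5 + 9 = 25 hours on the GPU node.
Since 25 ≤ 26, they fit within the window.

Yes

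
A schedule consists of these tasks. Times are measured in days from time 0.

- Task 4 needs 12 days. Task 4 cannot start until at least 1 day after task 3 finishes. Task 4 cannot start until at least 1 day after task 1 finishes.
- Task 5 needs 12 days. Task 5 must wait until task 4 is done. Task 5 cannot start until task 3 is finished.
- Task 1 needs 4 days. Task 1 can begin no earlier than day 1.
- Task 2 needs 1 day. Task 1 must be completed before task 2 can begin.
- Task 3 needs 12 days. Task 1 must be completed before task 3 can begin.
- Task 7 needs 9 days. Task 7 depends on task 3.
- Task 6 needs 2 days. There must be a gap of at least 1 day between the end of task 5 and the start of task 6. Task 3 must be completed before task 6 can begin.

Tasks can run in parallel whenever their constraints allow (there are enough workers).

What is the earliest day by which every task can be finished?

Task 1 waits on its own release at day 1, so it starts at day 1 and finishes at 1 + 4 = day 5.
Task 3 waits on task 1 (finishes day 5), so it starts at day 5 and finishes at 5 + 12 = day 17.
Task 7 cannot begin until task 3 (finishes day 17). It runs from day 17 to 17 + 9 = day 26.
Task 4 has to wait for task 3 (finishes day 17, plus 1-day gap → day 18); task 1 (finishes day 5, plus 1-day gap → day 6). The latest of these is day 18, so task 4 runs day 18 to 18 + 12 = day 30.
Task 5 has to wait for task 4 (finishes day 30); task 3 (finishes day 17). The latest of these is day 30, so task 5 runs day 30 to 30 + 12 = day 42.
For task 6: task 5 (finishes day 42, plus 1-day gap → day 43); task 3 (finishes day 17). Taking the maximum gives a start of day 43, and it finishes at 43 + 2 = day 45.
Task 2 waits on task 1 (finishes day 5), so it starts at day 5 and finishes at 5 + 1 = day 6.
All tasks are finished once the last one completes. Finish times: Task 1 at 5, Task 2 at 6, Task 3 at 17, Task 4 at 30, Task 5 at 42, Task 6 at 45, Task 7 at 26. The latest is day 45.

45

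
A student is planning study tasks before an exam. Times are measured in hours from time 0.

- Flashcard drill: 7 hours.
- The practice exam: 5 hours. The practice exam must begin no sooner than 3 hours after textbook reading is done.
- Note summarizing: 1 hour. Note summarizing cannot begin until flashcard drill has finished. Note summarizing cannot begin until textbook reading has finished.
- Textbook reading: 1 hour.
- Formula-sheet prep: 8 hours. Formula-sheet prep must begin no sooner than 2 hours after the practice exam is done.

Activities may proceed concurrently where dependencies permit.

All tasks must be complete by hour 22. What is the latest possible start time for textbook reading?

3

Formula-sheet prep must finish by hour 22; it takes 8 hours, so it must start by 22 − 8 = hour 14.
The practice exam must finish before formula-sheet prep (must start by hour 14, minus 2-hour gap → hour 12). With a 5-hour duration, the practice exam must start by 12 − 5 = hour 7.
Note summarizing must finish by hour 22; it takes 1 hour, so it must start by 22 − 1 = hour 21.
Textbook reading must finish in time for the practice exam (must start by hour 7, minus 3-hour gap → hour 4); note summarizing (must start by hour 21). The tightest is hour 4, so textbook reading must start by 4 − 1 = hour 3.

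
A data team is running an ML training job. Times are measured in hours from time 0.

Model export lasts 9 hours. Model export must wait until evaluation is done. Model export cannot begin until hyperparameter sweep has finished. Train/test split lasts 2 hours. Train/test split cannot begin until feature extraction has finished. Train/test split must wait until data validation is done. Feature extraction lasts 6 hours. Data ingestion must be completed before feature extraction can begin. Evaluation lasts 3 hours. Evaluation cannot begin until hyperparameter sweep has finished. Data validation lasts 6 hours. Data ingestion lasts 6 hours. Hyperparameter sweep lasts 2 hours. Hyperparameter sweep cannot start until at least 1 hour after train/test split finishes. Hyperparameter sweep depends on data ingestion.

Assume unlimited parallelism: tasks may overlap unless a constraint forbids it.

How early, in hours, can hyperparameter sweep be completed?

Data validation has no prerequisites, so it starts at hour 0 and finishes at hour 6.
Nothing blocks data ingestion, so it runs from hour 0 to hour 6.
After data ingestion (finishes hour 6), feature extraction can start at hour 6 and finishes at hour 12.
Train/test split needs all of feature extraction (finishes hour 12); data validation (finishes hour 6). That puts its earliest start at hour 12; it finishes at 12 + 2 = hour 14.
Hyperparameter sweep needs all of train/test split (finishes hour 14, plus 1-hour gap → hour 15); data ingestion (finishes hour 6). That puts its earliest start at hour 15; it finishes at 15 + 2 = hour 17.

17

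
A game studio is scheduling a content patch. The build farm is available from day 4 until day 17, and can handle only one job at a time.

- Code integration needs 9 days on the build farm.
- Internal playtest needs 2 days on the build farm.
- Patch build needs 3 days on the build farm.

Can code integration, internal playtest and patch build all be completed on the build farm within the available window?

The build farm window is 17 − 4 = 13 days.
Running back to back, the jobs need 9 + 2 + 3 = 14 days on the build farm.
Since 14 > 13, they cannot all fit.

No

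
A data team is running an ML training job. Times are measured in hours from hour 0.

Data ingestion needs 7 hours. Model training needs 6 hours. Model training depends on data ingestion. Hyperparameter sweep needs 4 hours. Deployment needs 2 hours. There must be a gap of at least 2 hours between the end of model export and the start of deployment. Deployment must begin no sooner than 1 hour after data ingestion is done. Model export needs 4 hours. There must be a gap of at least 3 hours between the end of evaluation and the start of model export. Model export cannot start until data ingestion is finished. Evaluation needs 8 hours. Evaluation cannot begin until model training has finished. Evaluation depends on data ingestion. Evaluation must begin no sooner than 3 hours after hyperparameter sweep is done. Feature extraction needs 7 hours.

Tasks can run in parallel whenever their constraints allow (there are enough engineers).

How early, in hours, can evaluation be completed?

Hyperparameter sweep can start immediately at hour 0; it finishes at hour 4.
Nothing blocks data ingestion, so it runs from hour 0 to hour 7.
Model training waits on data ingestion (finishes hour 7), so it starts at hour 7 and finishes at 7 + 6 = hour 13.
For evaluation: model training (finishes hour 13); data ingestion (finishes hour 7); hyperparameter sweep (finishes hour 4, plus 3-hour gap → hour 7). Taking the maximum gives a start of hour 13, and it finishes at 13 + 8 = hour 21.

21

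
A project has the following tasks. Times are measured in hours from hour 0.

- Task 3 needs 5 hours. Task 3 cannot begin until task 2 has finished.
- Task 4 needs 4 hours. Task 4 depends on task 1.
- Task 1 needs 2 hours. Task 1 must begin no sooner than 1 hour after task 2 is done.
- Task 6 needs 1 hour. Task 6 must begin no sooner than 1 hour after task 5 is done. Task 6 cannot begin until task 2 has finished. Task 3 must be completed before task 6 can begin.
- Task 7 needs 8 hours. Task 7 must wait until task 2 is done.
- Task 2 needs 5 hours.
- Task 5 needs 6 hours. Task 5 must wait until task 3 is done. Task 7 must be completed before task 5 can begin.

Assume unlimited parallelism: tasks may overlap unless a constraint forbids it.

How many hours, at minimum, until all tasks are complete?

21

Task 2 has no prerequisites, so it starts at hour 0 and finishes at hour 5.
Task 7 waits on task 2 (finishes hour 5), so it starts at hour 5 and finishes at 5 + 8 = hour 13.
Task 3 waits on task 2 (finishes hour 5), so it starts at hour 5 and finishes at 5 + 5 = hour 10.
Task 5 needs all of task 3 (finishes hour 10); task 7 (finishes hour 13). That puts its earliest start at hour 13; it finishes at 13 + 6 = hour 19.
Task 6 has to wait for task 5 (finishes hour 19, plus 1-hour gap → hour 20); task 2 (finishes hour 5); task 3 (finishes hour 10). The latest of these is hour 20, so task 6 runs hour 20 to 20 + 1 = hour 21.
Task 1 cannot begin until task 2 (finishes hour 5, plus 1-hour gap → hour 6). It runs from hour 6 to 6 + 2 = hour 8.
Task 4 waits on task 1 (finishes hour 8), so it starts at hour 8 and finishes at 8 + 4 = hour 12.
All tasks are finished once the last one completes. Finish times: Task 1 at 8, Task 2 at 5, Task 3 at 10, Task 4 at 12, Task 5 at 19, Task 6 at 21, Task 7 at 13. The latest is hour 21.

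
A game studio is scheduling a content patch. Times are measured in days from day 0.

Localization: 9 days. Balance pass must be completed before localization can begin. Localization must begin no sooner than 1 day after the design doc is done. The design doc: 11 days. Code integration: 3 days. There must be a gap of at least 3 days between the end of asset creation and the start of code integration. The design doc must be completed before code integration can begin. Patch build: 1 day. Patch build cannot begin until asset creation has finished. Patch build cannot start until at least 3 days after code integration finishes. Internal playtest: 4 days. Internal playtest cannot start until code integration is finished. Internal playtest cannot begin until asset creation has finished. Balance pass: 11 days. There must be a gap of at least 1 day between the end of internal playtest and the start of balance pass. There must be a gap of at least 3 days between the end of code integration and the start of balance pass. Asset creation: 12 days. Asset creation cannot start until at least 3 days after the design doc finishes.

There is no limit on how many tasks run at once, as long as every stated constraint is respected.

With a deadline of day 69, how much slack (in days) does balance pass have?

Nothing blocks the design doc, so it runs from day 0 to day 11.
Asset creation waits on the design doc (finishes day 11, plus 3-day gap → day 14), so it starts at day 14 and finishes at 14 + 12 = day 26.
Code integration has to wait for asset creation (finishes day 26, plus 3-day gap → day 29); the design doc (finishes day 11). The latest of these is day 29, so code integration runs day 29 to 29 + 3 = day 32.
Internal playtest has to wait for code integration (finishes day 32); asset creation (finishes day 26). The latest of these is day 32, so internal playtest runs day 32 to 32 + 4 = day 36.
Balance pass has to wait for internal playtest (finishes day 36, plus 1-day gap → day 37); code integration (finishes day 32, plus 3-day gap → day 35). The latest of these is day 37, so balance pass runs day 37 to 37 + 11 = day 48.

Working backward from the deadline:
Nothing follows localization; the deadline of day 69 is its only limit. It must start by 69 − 9 = day 60.
Balance pass has to be done before localization (must start by day 60). That means finishing by day 60, i.e. starting by 60 − 11 = day 49.
So balance pass can start as early as day 37 and as late as day 49, giving 49 − 37 = 12 days of slack.

12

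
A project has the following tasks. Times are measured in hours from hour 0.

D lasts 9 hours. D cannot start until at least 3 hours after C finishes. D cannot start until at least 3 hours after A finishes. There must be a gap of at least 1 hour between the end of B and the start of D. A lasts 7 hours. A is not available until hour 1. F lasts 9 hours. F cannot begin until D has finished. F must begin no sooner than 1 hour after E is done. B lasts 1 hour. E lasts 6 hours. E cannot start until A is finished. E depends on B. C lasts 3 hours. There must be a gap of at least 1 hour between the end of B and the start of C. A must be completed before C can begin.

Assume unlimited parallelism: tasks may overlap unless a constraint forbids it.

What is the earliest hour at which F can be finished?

32

B has no prerequisites, so it starts at hour 0 and finishes at hour 1.
A waits on its own release at hour 1, so it starts at hour 1 and finishes at 1 + 7 = hour 8.
E cannot start until A (finishes hour 8); B (finishes hour 1). The controlling bound is hour 8, so E finishes at 8 + 6 = hour 14.
C needs all of B (finishes hour 1, plus 1-hour gap → hour 2); A (finishes hour 8). That puts its earliest start at hour 8; it finishes at 8 + 3 = hour 11.
D cannot start until C (finishes hour 11, plus 3-hour gap → hour 14); A (finishes hour 8, plus 3-hour gap → hour 11); B (finishes hour 1, plus 1-hour gap → hour 2). The controlling bound is hour 14, so D finishes at 14 + 9 = hour 23.
For F: D (finishes hour 23); E (finishes hour 14, plus 1-hour gap → hour 15). Taking the maximum gives a start of hour 23, and it finishes at 23 + 9 = hour 32.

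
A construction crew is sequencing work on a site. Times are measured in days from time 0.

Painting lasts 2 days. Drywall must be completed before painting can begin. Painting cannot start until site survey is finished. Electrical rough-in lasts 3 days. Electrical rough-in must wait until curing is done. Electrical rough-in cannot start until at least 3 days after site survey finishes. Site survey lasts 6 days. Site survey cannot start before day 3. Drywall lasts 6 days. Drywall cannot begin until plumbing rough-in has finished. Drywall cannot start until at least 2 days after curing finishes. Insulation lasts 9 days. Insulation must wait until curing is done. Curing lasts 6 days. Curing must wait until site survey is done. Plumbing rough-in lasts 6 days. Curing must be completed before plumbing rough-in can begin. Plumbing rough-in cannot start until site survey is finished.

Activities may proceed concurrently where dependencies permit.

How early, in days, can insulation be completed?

24

Site survey waits on its own release at day 3, so it starts at day 3 and finishes at 3 + 6 = day 9.
Curing waits on site survey (finishes day 9), so it starts at day 9 and finishes at 9 + 6 = day 15.
Insulation waits on curing (finishes day 15), so it starts at day 15 and finishes at 15 + 9 = day 24.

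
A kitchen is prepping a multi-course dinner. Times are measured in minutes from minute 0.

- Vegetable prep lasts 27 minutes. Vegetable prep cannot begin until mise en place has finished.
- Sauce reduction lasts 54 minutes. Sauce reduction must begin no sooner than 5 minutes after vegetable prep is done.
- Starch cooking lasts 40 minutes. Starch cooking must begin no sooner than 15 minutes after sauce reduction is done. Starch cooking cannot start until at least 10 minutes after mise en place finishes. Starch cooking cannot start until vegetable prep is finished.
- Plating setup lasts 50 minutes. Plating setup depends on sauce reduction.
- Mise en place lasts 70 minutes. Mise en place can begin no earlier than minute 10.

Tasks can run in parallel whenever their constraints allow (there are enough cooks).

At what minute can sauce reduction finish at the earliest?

166

Mise en place cannot begin until its own release at minute 10. It runs from minute 10 to 10 + 70 = minute 80.
Vegetable prep waits on mise en place (finishes minute 80), so it starts at minute 80 and finishes at 80 + 27 = minute 107.
After vegetable prep (finishes minute 107, plus 5-minute gap → minute 112), sauce reduction can start at minute 112 and finishes at minute 166.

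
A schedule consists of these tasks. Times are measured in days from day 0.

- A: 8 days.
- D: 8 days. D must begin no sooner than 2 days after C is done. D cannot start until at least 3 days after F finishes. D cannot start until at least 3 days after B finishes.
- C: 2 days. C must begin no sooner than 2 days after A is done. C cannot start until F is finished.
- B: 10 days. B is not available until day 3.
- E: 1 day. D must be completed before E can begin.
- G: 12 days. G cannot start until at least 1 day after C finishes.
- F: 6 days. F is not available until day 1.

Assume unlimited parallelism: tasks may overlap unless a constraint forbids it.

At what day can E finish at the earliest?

After its own release at day 1, F can start at day 1 and finishes at day 7.
After its own release at day 3, B can start at day 3 and finishes at day 13.
A can start immediately at day 0; it finishes at day 8.
For C: A (finishes day 8, plus 2-day gap → day 10); F (finishes day 7). Taking the maximum gives a start of day 10, and it finishes at 10 + 2 = day 12.
For D: C (finishes day 12, plus 2-day gap → day 14); F (finishes day 7, plus 3-day gap → day 10); B (finishes day 13, plus 3-day gap → day 16). Taking the maximum gives a start of day 16, and it finishes at 16 + 8 = day 24.
E waits on D (finishes day 24), so it starts at day 24 and finishes at 24 + 1 = day 25.

25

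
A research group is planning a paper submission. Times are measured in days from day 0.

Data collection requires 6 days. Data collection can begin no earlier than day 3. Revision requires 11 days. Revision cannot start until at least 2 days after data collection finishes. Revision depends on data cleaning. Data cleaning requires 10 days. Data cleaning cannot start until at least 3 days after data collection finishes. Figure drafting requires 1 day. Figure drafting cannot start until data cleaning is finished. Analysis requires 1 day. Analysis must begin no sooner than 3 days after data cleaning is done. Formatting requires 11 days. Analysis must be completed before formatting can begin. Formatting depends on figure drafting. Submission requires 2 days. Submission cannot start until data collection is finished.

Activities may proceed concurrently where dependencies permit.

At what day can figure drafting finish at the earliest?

23

After its own release at day 3, data collection can start at day 3 and finishes at day 9.
Data cleaning waits on data collection (finishes day 9, plus 3-day gap → day 12), so it starts at day 12 and finishes at 12 + 10 = day 22.
Figure drafting cannot begin until data cleaning (finishes day 22). It runs from day 22 to 22 + 1 = day 23.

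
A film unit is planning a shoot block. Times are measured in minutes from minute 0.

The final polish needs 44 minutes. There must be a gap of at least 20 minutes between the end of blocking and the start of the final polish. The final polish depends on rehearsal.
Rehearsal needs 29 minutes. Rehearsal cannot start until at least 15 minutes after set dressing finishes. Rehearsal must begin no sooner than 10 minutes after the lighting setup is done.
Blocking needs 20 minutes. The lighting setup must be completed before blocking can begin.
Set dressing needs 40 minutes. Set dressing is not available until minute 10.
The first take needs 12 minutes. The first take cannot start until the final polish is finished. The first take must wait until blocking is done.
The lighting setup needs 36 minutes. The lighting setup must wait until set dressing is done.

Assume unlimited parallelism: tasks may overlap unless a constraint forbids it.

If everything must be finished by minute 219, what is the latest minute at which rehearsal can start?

To finish by minute 219, the first take (duration 12) must start no later than minute 207.
Since the first take (must start by minute 207) depends on it, the final polish must finish by minute 207. Backing off its 44-minute duration gives a latest start of minute 163.
Rehearsal feeds into the final polish (must start by minute 163); so rehearsal must finish by minute 163 and therefore start by minute 134.

134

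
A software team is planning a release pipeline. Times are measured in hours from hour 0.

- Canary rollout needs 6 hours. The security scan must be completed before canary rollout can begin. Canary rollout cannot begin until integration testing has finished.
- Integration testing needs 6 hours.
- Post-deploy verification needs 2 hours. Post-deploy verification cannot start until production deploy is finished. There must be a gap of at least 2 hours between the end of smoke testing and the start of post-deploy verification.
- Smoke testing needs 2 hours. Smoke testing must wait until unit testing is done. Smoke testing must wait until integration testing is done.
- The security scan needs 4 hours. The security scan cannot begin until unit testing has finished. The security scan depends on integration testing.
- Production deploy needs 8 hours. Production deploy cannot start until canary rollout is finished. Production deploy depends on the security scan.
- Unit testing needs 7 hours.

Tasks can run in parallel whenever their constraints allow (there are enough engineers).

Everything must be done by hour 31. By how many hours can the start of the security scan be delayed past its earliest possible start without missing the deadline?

4

Integration testing has no prerequisites, so it starts at hour 0 and finishes at hour 6.
Unit testing can start immediately at hour 0; it finishes at hour 7.
The security scan needs all of unit testing (finishes hour 7); integration testing (finishes hour 6). That puts its earliest start at hour 7; it finishes at 7 + 4 = hour 11.

Working backward from the deadline:
Nothing follows post-deploy verification; the deadline of hour 31 is its only limit. It must start by 31 − 2 = hour 29.
Since post-deploy verification (must start by hour 29) depends on it, production deploy must finish by hour 29. Backing off its 8-hour duration gives a latest start of hour 21.
Canary rollout must finish before production deploy (must start by hour 21). With a 6-hour duration, canary rollout must start by 21 − 6 = hour 15.
The security scan feeds canary rollout (must start by hour 15); production deploy (must start by hour 21). Taking the minimum, the security scan must finish by hour 15 and start by 15 − 4 = hour 11.
So the security scan can start as early as hour 7 and as late as hour 11, giving 11 − 7 = 4 hours of slack.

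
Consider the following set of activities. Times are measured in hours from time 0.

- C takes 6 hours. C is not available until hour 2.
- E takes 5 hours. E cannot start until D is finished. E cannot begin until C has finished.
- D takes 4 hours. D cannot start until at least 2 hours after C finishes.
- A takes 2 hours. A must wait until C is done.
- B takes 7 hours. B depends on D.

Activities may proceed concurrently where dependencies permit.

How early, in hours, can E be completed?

19

C cannot begin until its own release at hour 2. It runs from hour 2 to 2 + 6 = hour 8.
After C (finishes hour 8, plus 2-hour gap → hour 10), D can start at hour 10 and finishes at hour 14.
E cannot start until D (finishes hour 14); C (finishes hour 8). The controlling bound is hour 14, so E finishes at 14 + 5 = hour 19.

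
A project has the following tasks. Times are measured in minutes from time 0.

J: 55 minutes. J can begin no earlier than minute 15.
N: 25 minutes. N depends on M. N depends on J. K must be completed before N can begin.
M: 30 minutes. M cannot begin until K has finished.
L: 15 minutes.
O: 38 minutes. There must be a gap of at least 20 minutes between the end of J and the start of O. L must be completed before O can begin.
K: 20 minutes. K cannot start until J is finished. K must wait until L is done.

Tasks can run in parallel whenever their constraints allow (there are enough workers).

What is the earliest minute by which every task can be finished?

145

Nothing blocks L, so it runs from minute 0 to minute 15.
J waits on its own release at minute 15, so it starts at minute 15 and finishes at 15 + 55 = minute 70.
O has to wait for J (finishes minute 70, plus 20-minute gap → minute 90); L (finishes minute 15). The latest of these is minute 90, so O runs minute 90 to 90 + 38 = minute 128.
For K: J (finishes minute 70); L (finishes minute 15). Taking the maximum gives a start of minute 70, and it finishes at 70 + 20 = minute 90.
M waits on K (finishes minute 90), so it starts at minute 90 and finishes at 90 + 30 = minute 120.
N needs all of M (finishes minute 120); J (finishes minute 70); K (finishes minute 90). That puts its earliest start at minute 120; it finishes at 120 + 25 = minute 145.
All tasks are finished once the last one completes. Finish times: J at 70, K at 90, L at 15, M at 120, N at 145, O at 128. The latest is minute 145.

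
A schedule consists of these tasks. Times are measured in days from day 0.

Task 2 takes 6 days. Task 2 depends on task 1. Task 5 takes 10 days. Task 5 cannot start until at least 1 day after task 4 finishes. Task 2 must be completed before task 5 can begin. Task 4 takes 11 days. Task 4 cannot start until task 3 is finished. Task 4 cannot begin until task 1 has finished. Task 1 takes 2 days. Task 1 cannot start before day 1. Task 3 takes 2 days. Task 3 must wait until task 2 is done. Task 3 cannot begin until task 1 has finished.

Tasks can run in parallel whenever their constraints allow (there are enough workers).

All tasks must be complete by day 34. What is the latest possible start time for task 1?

2

Task 5 must finish by day 34; it takes 10 days, so it must start by 34 − 10 = day 24.
Task 4 must finish before task 5 (must start by day 24, minus 1-day gap → day 23). With an 11-day duration, task 4 must start by 23 − 11 = day 12.
Since task 4 (must start by day 12) depends on it, task 3 must finish by day 12. Backing off its 2-day duration gives a latest start of day 10.
Task 2 must finish in time for task 3 (must start by day 10); task 5 (must start by day 24). The tightest is day 10, so task 2 must start by 10 − 6 = day 4.
Task 1 feeds task 2 (must start by day 4); task 3 (must start by day 10); task 4 (must start by day 12). Taking the minimum, task 1 must finish by day 4 and start by 4 − 2 = day 2.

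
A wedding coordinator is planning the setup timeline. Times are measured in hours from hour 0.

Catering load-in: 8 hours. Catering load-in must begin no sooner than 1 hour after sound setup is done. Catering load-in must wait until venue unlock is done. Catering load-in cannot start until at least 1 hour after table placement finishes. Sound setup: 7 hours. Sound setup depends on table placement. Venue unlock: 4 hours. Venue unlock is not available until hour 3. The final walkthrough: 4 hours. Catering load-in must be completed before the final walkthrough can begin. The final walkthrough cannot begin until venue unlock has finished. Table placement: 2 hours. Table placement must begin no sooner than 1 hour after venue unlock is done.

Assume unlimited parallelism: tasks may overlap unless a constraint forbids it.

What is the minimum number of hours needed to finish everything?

Venue unlock cannot begin until its own release at hour 3. It runs from hour 3 to 3 + 4 = hour 7.
Table placement cannot begin until venue unlock (finishes hour 7, plus 1-hour gap → hour 8). It runs from hour 8 to 8 + 2 = hour 10.
After table placement (finishes hour 10), sound setup can start at hour 10 and finishes at hour 17.
Catering load-in has to wait for sound setup (finishes hour 17, plus 1-hour gap → hour 18); venue unlock (finishes hour 7); table placement (finishes hour 10, plus 1-hour gap → hour 11). The latest of these is hour 18, so catering load-in runs hour 18 to 18 + 8 = hour 26.
The final walkthrough cannot start until catering load-in (finishes hour 26); venue unlock (finishes hour 7). The controlling bound is hour 26, so the final walkthrough finishes at 26 + 4 = hour 30.
All tasks are finished once the last one completes. Finish times: Venue unlock at 7, Table placement at 10, Sound setup at 17, Catering load-in at 26, The final walkthrough at 30. The latest is hour 30.

30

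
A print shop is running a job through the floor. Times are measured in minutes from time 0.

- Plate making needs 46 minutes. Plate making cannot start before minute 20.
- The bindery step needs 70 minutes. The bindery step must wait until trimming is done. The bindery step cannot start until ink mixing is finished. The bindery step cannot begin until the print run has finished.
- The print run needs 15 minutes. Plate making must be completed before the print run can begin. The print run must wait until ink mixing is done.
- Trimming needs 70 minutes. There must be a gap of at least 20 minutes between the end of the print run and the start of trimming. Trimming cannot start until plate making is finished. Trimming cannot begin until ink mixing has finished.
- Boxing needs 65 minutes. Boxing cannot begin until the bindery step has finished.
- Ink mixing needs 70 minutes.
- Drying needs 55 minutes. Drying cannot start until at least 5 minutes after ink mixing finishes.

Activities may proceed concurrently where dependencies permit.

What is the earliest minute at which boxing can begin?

245

Ink mixing can start immediately at minute 0; it finishes at minute 70.
Plate making cannot begin until its own release at minute 20. It runs from minute 20 to 20 + 46 = minute 66.
For the print run: plate making (finishes minute 66); ink mixing (finishes minute 70). Taking the maximum gives a start of minute 70, and it finishes at 70 + 15 = minute 85.
Trimming has to wait for the print run (finishes minute 85, plus 20-minute gap → minute 105); plate making (finishes minute 66); ink mixing (finishes minute 70). The latest of these is minute 105, so trimming runs minute 105 to 105 + 70 = minute 175.
The bindery step has to wait for trimming (finishes minute 175); ink mixing (finishes minute 70); the print run (finishes minute 85). The latest of these is minute 175, so the bindery step runs minute 175 to 175 + 70 = minute 245.
Boxing waits on the bindery step (finishes minute 245), so the earliest it can start is minute 245.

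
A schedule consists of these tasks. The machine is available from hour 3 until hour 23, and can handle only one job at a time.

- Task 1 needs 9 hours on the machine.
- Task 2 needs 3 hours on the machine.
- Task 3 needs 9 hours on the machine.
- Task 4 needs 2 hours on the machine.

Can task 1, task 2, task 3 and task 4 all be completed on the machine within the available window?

The machine window is 23 − 3 = 20 hours.
Running back to back, the jobs need 9 + 3 + 9 + 2 = 23 hours on the machine.
Since 23 > 20, they cannot all fit.

No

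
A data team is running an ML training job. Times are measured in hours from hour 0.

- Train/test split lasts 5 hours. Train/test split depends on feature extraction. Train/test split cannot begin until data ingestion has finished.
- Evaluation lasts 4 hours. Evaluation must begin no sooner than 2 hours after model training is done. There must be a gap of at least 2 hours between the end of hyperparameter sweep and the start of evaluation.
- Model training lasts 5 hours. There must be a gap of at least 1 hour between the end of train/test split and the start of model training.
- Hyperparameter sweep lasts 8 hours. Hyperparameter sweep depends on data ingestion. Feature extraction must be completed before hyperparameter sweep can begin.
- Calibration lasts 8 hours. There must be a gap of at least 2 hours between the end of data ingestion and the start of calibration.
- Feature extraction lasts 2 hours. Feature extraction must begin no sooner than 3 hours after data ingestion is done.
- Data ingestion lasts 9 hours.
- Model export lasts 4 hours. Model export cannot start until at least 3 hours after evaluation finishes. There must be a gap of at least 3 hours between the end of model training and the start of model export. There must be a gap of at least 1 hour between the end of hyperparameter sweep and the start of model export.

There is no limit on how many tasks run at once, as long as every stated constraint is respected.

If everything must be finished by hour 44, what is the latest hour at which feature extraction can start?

18

To finish by hour 44, model export (duration 4) must start no later than hour 40.
Evaluation feeds into model export (must start by hour 40, minus 3-hour gap → hour 37); so evaluation must finish by hour 37 and therefore start by hour 33.
Model training must finish in time for evaluation (must start by hour 33, minus 2-hour gap → hour 31); model export (must start by hour 40, minus 3-hour gap → hour 37). The tightest is hour 31, so model training must start by 31 − 5 = hour 26.
Train/test split has to be done before model training (must start by hour 26, minus 1-hour gap → hour 25). That means finishing by hour 25, i.e. starting by 25 − 5 = hour 20.
Hyperparameter sweep has several dependents: evaluation (must start by hour 33, minus 2-hour gap → hour 31); model export (must start by hour 40, minus 1-hour gap → hour 39). The earliest of those limits is hour 31, so hyperparameter sweep must start by 31 − 8 = hour 23.
Feature extraction feeds train/test split (must start by hour 20); hyperparameter sweep (must start by hour 23). Taking the minimum, feature extraction must finish by hour 20 and start by 20 − 2 = hour 18.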